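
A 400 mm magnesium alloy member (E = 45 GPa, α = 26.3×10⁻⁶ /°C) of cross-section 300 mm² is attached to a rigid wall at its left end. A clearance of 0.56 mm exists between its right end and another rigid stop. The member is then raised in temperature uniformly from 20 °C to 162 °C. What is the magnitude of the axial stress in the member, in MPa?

σ ≈ 105 MPa (compressive)

Unrestrained expansion: δ_free = αΔT L = 26.3×10⁻⁶ × 142 × 400 = 1.494 mm.
After closing the 0.56 mm clearance, 1.494 − 0.56 = 0.9338 mm of expansion remains to be suppressed by the wall.
Compatibility: PL/(AE) = 0.9338 mm, so σ = P/A = E × (0.9338/400) = 105.1 MPa.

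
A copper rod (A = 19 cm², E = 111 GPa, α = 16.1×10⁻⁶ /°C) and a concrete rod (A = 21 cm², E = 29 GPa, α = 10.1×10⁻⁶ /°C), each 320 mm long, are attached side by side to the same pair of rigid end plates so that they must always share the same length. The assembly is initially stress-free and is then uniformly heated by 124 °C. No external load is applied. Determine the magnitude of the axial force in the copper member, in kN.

Equilibrium of a rigid end plate with no external load gives equal and opposite internal forces ±P in the two members. Since α_{copper} > α_{concrete}, heating drives the copper into compression and the concrete into tension.
Setting the final lengths equal and cancelling L: (α₁ − α₂)ΔT = P/(A₁E₁) + P/(A₂E₂).
|α₁ − α₂|·ΔT = 6×10⁻⁶ × 124 = 0.000744.
1/(A₁E₁) + 1/(A₂E₂) = 1/(1900×111×10³) + 1/(2100×29×10³) = 2.116×10⁻⁸ N⁻¹.
P = 0.000744 / 2.116×10⁻⁸ = 35160 N = 35.16 kN.

P ≈ 35.2 kN (compressive in the copper)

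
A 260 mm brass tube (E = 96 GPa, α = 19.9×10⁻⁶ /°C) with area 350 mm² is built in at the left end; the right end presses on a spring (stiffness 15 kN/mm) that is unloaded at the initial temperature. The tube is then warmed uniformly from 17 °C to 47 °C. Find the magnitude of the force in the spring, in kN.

P ≈ 2.09 kN

Free thermal expansion: δ_free = αΔT L = 19.9×10⁻⁶ × 30 × 260 = 0.1552 mm.
Let P be the compressive force at the spring. The tube shortens elastically by PL/(AE) and the spring compresses by P/k; together these equal δ_free.
P [ L/(AE) + 1/k ] = δ_free → P [ 260/(350×96×10³) + 1/(15×10³) ] = 0.1552.
P = 0.1552 / 7.44×10⁻⁵ = 2086 N.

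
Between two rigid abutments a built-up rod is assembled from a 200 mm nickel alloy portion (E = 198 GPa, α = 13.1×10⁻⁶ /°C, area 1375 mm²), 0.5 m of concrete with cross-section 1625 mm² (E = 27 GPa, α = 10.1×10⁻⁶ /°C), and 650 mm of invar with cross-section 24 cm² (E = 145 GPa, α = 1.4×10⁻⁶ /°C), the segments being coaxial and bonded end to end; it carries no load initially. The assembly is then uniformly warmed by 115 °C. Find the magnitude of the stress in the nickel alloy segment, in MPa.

If the supports were absent, the total length change would be Σ αᵢΔT Lᵢ = 13.1×10⁻⁶×115×200 + 10.1×10⁻⁶×115×500 + 1.4×10⁻⁶×115×650 = 0.9867 mm.
The walls prevent any net length change, so an axial force P (same in every segment) develops. Compatibility: P · Σ Lᵢ/(AᵢEᵢ) = δ_free.
The series flexibility is Σ Lᵢ/(AᵢEᵢ) = 200/(1375×198×10³) + 500/(1625×27×10³) + 650/(2400×145×10³) = 1.4×10⁻⁵ mm/N.
Hence P = δ_free / Σ(L/AE) = 0.9867/1.4×10⁻⁵ = 70.49 kN (compressive).
σ_{nickel alloy} = P / A = 70490 / 1375 = 51.26 MPa.

σ ≈ 51.3 MPa (compressive)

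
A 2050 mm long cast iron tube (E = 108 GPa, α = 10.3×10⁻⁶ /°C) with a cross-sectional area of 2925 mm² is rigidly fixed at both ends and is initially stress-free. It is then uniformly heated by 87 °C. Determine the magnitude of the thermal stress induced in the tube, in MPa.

With length fixed, the mechanical strain must cancel the thermal strain αΔT = 10.3×10⁻⁶ × 87 = 896.1×10⁻⁶.
The stress required to suppress this strain is σ = Eε = 108×10³ × 896.1×10⁻⁶ = 96.78 MPa, compressive since the tube is trying to expand.

σ ≈ 96.8 MPa (compressive)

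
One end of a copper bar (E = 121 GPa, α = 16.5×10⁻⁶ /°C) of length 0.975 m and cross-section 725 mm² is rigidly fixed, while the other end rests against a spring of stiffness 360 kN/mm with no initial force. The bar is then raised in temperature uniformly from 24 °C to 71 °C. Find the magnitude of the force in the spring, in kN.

P ≈ 54.4 kN

The unrestrained thermal change is αΔT L = 16.5×10⁻⁶ × 47 × 975 = 0.7561 mm.
With a force P in the spring, the elastic change of the bar is PL/(AE) and that of the spring is P/k; compatibility requires their sum to equal δ_free.
P [ L/(AE) + 1/k ] = δ_free → P [ 975/(725×121×10³) + 1/(360×10³) ] = 0.7561.
P = 0.7561 / 1.389×10⁻⁵ = 54430 N.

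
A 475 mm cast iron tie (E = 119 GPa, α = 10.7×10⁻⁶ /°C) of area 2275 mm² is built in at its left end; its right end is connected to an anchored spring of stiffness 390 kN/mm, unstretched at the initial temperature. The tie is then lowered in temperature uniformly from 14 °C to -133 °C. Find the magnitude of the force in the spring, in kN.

P ≈ 173 kN

Free thermal contraction: δ_free = αΔT L = 10.7×10⁻⁶ × 147 × 475 = 0.7471 mm.
With a force P in the spring, the elastic change of the tie is PL/(AE) and that of the spring is P/k; compatibility requires their sum to equal δ_free.
P [ L/(AE) + 1/k ] = δ_free → P [ 475/(2275×119×10³) + 1/(390×10³) ] = 0.7471.
P = 0.7471 / 4.319×10⁻⁶ = 173000 N.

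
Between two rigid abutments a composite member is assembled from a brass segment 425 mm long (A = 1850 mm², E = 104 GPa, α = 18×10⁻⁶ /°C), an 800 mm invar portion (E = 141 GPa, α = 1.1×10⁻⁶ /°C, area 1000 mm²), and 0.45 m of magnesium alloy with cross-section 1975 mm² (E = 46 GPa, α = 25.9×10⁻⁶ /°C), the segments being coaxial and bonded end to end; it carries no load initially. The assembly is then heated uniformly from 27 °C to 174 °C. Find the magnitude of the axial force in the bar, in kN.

P ≈ 231 kN (compressive)

Free thermal expansion of the whole bar: Σ αᵢΔT Lᵢ = 18×10⁻⁶×147×425 + 1.1×10⁻⁶×147×800 + 25.9×10⁻⁶×147×450 = 2.967 mm.
Since the ends are fixed, an axial force P builds up, equal in every segment, with P · Σ Lᵢ/(AᵢEᵢ) = δ_free.
Σ Lᵢ/(AᵢEᵢ) = 425/(1850×104×10³) + 800/(1000×141×10³) + 450/(1975×46×10³) = 1.284×10⁻⁵ mm/N.
P = 2.967 / 1.284×10⁻⁵ = 231200 N = 231.2 kN, compressive.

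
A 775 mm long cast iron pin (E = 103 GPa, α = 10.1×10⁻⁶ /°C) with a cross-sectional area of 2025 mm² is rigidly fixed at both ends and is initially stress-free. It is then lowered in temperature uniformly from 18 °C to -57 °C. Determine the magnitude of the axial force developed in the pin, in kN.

With zero net strain, σ = E·αΔT = 103 GPa × 10.1×10⁻⁶ × 75 = 78.02 MPa.
P = AEαΔT = 2025 × 103×10³ × 10.1×10⁻⁶ × 75 = 158 kN (tensile).

P ≈ 158 kN (tensile)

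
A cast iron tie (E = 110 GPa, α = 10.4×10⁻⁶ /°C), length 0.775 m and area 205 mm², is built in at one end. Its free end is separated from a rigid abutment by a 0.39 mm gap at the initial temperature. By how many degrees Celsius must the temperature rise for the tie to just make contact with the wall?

ΔT ≈ 48.4 °C

Contact occurs when the free expansion equals the gap: αΔT L = 0.39 mm.
So ΔT = g/(αL) = 0.39/(10.4×10⁻⁶ × 775) = 48.39 °C.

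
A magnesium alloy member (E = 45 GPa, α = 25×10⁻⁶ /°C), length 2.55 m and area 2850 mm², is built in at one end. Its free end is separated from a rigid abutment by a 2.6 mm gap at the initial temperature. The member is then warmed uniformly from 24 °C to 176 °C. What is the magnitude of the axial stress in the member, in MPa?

σ ≈ 125 MPa (compressive)

If the wall were absent the member would grow by αΔT L = 25×10⁻⁶ × 152 × 2550 = 9.69 mm.
The gap closes (δ_free > 2.6 mm) and the wall then resists a further 9.69 − 2.6 = 7.09 mm of expansion.
That suppressed elongation corresponds to σ = E·Δ/L = 45×10³ × 7.09/2550 = 125.1 MPa.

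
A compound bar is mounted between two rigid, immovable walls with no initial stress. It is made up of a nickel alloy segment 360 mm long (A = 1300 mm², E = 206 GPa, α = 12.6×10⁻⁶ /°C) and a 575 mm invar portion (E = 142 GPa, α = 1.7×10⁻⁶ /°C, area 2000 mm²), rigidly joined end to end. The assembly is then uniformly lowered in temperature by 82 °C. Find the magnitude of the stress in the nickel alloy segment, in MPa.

σ ≈ 103 MPa (tensile)

If the supports were absent, the total length change would be Σ αᵢΔT Lᵢ = 12.6×10⁻⁶×82×360 + 1.7×10⁻⁶×82×575 = 0.4521 mm.
Since the ends are fixed, an axial force P builds up, equal in every segment, with P · Σ Lᵢ/(AᵢEᵢ) = δ_free.
Σ Lᵢ/(AᵢEᵢ) = 360/(1300×206×10³) + 575/(2000×142×10³) = 3.369×10⁻⁶ mm/N.
Hence P = δ_free / Σ(L/AE) = 0.4521/3.369×10⁻⁶ = 134.2 kN (tensile).
σ_{nickel alloy} = P / A = 134200 / 1300 = 103.2 MPa.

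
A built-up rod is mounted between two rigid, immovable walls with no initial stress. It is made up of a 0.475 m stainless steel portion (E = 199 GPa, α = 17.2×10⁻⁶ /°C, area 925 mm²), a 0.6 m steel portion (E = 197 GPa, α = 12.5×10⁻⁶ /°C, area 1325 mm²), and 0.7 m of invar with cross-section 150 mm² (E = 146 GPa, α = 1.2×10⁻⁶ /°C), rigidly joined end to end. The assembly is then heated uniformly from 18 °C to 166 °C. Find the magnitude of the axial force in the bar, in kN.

P ≈ 66.3 kN (compressive)

If the supports were absent, the total length change would be Σ αᵢΔT Lᵢ = 17.2×10⁻⁶×148×475 + 12.5×10⁻⁶×148×600 + 1.2×10⁻⁶×148×700 = 2.443 mm.
Since the ends are fixed, an axial force P builds up, equal in every segment, with P · Σ Lᵢ/(AᵢEᵢ) = δ_free.
Σ Lᵢ/(AᵢEᵢ) = 475/(925×199×10³) + 600/(1325×197×10³) + 700/(150×146×10³) = 3.684×10⁻⁵ mm/N.
So P = 2.443 / 3.684×10⁻⁵ = 66.32 kN, compressive.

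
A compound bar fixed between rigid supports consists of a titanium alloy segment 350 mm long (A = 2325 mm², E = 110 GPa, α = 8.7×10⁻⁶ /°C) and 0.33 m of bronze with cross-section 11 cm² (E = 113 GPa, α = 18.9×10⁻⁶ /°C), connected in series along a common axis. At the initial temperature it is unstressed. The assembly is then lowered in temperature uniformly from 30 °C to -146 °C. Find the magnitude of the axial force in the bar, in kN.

With the walls removed the bar would change length by δ_free = Σ αᵢΔT Lᵢ = 8.7×10⁻⁶×176×350 + 18.9×10⁻⁶×176×330 = 1.634 mm.
The walls prevent any net length change, so an axial force P (same in every segment) develops. Compatibility: P · Σ Lᵢ/(AᵢEᵢ) = δ_free.
Σ Lᵢ/(AᵢEᵢ) = 350/(2325×110×10³) + 330/(1100×113×10³) = 4.023×10⁻⁶ mm/N.
Hence P = δ_free / Σ(L/AE) = 1.634/4.023×10⁻⁶ = 406 kN (tensile).

P ≈ 406 kN (tensile)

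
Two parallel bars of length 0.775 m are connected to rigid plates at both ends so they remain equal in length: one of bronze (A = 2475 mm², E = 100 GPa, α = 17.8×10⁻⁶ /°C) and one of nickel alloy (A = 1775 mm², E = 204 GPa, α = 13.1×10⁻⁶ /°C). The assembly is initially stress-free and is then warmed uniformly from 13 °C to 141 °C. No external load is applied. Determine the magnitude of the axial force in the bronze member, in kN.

P ≈ 88.4 kN (compressive in the bronze)

Both members must finish at the same length. With the larger α, the bronze tends to over-expand; the plates restrain it, putting the bronze in compression and the nickel alloy in tension. With no external load the two internal forces are equal and opposite, magnitude P.
Setting the final lengths equal and cancelling L: (α₁ − α₂)ΔT = P/(A₁E₁) + P/(A₂E₂).
|α₁ − α₂|·ΔT = 4.7×10⁻⁶ × 128 = 0.0006016.
1/(A₁E₁) + 1/(A₂E₂) = 1/(2475×100×10³) + 1/(1775×204×10³) = 6.802×10⁻⁹ N⁻¹.
So P = 0.0006016 / 6.802×10⁻⁹ = 88.44 kN.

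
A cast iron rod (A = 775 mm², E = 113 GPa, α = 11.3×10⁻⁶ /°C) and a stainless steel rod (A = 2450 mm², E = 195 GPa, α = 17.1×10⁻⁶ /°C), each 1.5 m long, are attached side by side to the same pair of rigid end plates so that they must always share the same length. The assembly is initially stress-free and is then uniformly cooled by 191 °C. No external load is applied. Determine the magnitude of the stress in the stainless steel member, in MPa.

σ ≈ 33.5 MPa (tensile)

Both members must finish at the same length. With the larger α, the stainless steel tends to over-contract; the plates restrain it, putting the stainless steel in tension and the cast iron in compression. With no external load the two internal forces are equal and opposite, magnitude P.
Compatibility of the two members (thermal + elastic change equal): (α₁ − α₂)ΔT = P·[1/(A₁E₁) + 1/(A₂E₂)].
|α₁ − α₂|·ΔT = 5.8×10⁻⁶ × 191 = 0.001108.
1/(A₁E₁) + 1/(A₂E₂) = 1/(775×113×10³) + 1/(2450×195×10³) = 1.351×10⁻⁸ N⁻¹.
So P = 0.001108 / 1.351×10⁻⁸ = 81.99 kN.
σ_{stainless steel} = P/A₂ = 81990/2450 = 33.46 MPa, tensile.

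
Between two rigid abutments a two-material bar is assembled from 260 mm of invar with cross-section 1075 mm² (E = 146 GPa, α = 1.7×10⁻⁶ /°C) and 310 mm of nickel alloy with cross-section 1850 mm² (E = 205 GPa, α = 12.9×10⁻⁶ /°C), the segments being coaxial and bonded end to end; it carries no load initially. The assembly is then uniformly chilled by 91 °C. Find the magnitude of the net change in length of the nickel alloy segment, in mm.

With the walls removed the bar would change length by δ_free = Σ αᵢΔT Lᵢ = 1.7×10⁻⁶×91×260 + 12.9×10⁻⁶×91×310 = 0.4041 mm.
Since the ends are fixed, an axial force P builds up, equal in every segment, with P · Σ Lᵢ/(AᵢEᵢ) = δ_free.
The series flexibility is Σ Lᵢ/(AᵢEᵢ) = 260/(1075×146×10³) + 310/(1850×205×10³) = 2.474×10⁻⁶ mm/N.
P = 0.4041 / 2.474×10⁻⁶ = 163400 N = 163.4 kN, tensile.
For the nickel alloy segment, free thermal change = 12.9×10⁻⁶×91×310 = 0.3639 mm and elastic change from P = 163400×310/(1850×205×10³) = 0.1335 mm; these oppose, so the net change is 0.23 mm (segment shortens).

|ΔL| ≈ 0.23 mm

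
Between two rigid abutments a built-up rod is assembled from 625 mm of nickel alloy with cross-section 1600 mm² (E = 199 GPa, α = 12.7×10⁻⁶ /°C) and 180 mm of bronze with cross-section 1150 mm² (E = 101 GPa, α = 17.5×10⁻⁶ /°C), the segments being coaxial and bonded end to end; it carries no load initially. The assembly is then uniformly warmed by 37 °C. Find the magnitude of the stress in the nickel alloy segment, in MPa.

σ ≈ 73 MPa (compressive)

With the walls removed the bar would change length by δ_free = Σ αᵢΔT Lᵢ = 12.7×10⁻⁶×37×625 + 17.5×10⁻⁶×37×180 = 0.4102 mm.
Since the ends are fixed, an axial force P builds up, equal in every segment, with P · Σ Lᵢ/(AᵢEᵢ) = δ_free.
The series flexibility is Σ Lᵢ/(AᵢEᵢ) = 625/(1600×199×10³) + 180/(1150×101×10³) = 3.513×10⁻⁶ mm/N.
Hence P = δ_free / Σ(L/AE) = 0.4102/3.513×10⁻⁶ = 116.8 kN (compressive).
σ_{nickel alloy} = P / A = 116800 / 1600 = 72.99 MPa.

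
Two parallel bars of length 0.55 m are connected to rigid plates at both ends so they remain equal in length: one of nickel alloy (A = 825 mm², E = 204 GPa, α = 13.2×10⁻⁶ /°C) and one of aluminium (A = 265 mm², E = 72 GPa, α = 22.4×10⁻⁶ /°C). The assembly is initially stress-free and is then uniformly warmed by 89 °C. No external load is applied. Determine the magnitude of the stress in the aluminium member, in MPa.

σ ≈ 53 MPa (compressive)

Both members must finish at the same length. With the larger α, the aluminium tends to over-expand; the plates restrain it, putting the aluminium in compression and the nickel alloy in tension. With no external load the two internal forces are equal and opposite, magnitude P.
Compatibility of the two members (thermal + elastic change equal): (α₁ − α₂)ΔT = P·[1/(A₁E₁) + 1/(A₂E₂)].
|α₁ − α₂|·ΔT = 9.2×10⁻⁶ × 89 = 0.0008188.
1/(A₁E₁) + 1/(A₂E₂) = 1/(825×204×10³) + 1/(265×72×10³) = 5.835×10⁻⁸ N⁻¹.
P = 0.0008188 / 5.835×10⁻⁸ = 14030 N = 14.03 kN.
σ_{aluminium} = P/A₂ = 14030/265 = 52.95 MPa, compressive.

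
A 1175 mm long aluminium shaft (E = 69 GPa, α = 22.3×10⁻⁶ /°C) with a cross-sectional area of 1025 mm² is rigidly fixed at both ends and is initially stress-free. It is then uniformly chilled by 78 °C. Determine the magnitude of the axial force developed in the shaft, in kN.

P ≈ 123 kN (tensile)

The ends cannot move, so σ = EαΔT = 69×10³ × 22.3×10⁻⁶ × 78 = 120 MPa.
Axial force P = σA = 120 × 1025 = 123000 N = 123 kN, tensile.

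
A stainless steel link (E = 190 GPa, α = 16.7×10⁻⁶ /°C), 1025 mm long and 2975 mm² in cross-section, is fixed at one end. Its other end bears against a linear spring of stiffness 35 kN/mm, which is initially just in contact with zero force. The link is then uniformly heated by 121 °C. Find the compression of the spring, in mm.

Free thermal expansion: δ_free = αΔT L = 16.7×10⁻⁶ × 121 × 1025 = 2.071 mm.
With a force P in the spring, the elastic change of the link is PL/(AE) and that of the spring is P/k; compatibility requires their sum to equal δ_free.
So P = δ_free / [L/(AE) + 1/k] = 2.071 / [ 1025/(2975×190×10³) + 1/(35×10³) ].
P = 2.071 / 3.038×10⁻⁵ = 68170 N.
Spring compression = P/k = 68170/(35×10³) = 1.948 mm.

δ ≈ 1.95 mm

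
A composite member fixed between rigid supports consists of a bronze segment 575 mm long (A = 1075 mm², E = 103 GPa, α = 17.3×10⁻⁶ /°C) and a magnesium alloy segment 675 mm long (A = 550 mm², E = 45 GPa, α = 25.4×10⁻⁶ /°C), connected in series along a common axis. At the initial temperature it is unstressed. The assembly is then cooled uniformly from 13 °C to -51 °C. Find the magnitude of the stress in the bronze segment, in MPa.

σ ≈ 49.7 MPa (tensile)

Free thermal contraction of the whole bar: Σ αᵢΔT Lᵢ = 17.3×10⁻⁶×64×575 + 25.4×10⁻⁶×64×675 = 1.734 mm.
The rigid supports impose zero overall length change; the single axial force P common to all segments must satisfy P Σ Lᵢ/(AᵢEᵢ) = δ_free.
Σ Lᵢ/(AᵢEᵢ) = 575/(1075×103×10³) + 675/(550×45×10³) = 3.247×10⁻⁵ mm/N.
P = 1.734 / 3.247×10⁻⁵ = 53410 N = 53.41 kN, tensile.
σ_{bronze} = P / A = 53410 / 1075 = 49.68 MPa.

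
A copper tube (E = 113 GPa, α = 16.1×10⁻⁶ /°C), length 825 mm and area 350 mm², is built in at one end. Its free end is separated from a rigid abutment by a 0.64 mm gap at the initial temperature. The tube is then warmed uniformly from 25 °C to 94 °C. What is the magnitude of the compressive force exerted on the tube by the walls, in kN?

P ≈ 13.3 kN

Free thermal elongation = αΔT L = 16.1×10⁻⁶ × 69 × 825 = 0.9165 mm.
The gap closes (δ_free > 0.64 mm) and the wall then resists a further 0.9165 − 0.64 = 0.2765 mm of expansion.
Compatibility: PL/(AE) = 0.2765 mm, so σ = P/A = E × (0.2765/825) = 37.87 MPa.
P = σA = 37.87 × 350 = 13.25 kN.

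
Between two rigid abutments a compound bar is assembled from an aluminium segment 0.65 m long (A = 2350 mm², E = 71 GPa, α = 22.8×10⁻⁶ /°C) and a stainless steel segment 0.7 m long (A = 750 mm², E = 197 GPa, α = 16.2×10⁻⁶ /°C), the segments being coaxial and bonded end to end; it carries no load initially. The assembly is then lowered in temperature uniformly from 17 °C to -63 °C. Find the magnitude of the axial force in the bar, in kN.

Free thermal contraction of the whole bar: Σ αᵢΔT Lᵢ = 22.8×10⁻⁶×80×650 + 16.2×10⁻⁶×80×700 = 2.093 mm.
The walls prevent any net length change, so an axial force P (same in every segment) develops. Compatibility: P · Σ Lᵢ/(AᵢEᵢ) = δ_free.
Σ Lᵢ/(AᵢEᵢ) = 650/(2350×71×10³) + 700/(750×197×10³) = 8.633×10⁻⁶ mm/N.
P = 2.093 / 8.633×10⁻⁶ = 242400 N = 242.4 kN, tensile.

P ≈ 242 kN (tensile)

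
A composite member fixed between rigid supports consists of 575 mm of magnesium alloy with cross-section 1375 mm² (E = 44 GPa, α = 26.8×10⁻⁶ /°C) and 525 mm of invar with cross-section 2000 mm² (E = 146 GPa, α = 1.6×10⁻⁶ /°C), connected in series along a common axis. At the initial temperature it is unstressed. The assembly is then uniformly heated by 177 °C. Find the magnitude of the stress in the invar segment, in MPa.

σ ≈ 127 MPa (compressive)

With the walls removed the bar would change length by δ_free = Σ αᵢΔT Lᵢ = 26.8×10⁻⁶×177×575 + 1.6×10⁻⁶×177×525 = 2.876 mm.
The walls prevent any net length change, so an axial force P (same in every segment) develops. Compatibility: P · Σ Lᵢ/(AᵢEᵢ) = δ_free.
Σ Lᵢ/(AᵢEᵢ) = 575/(1375×44×10³) + 525/(2000×146×10³) = 1.13×10⁻⁵ mm/N.
Hence P = δ_free / Σ(L/AE) = 2.876/1.13×10⁻⁵ = 254.5 kN (compressive).
σ_{invar} = P / A = 254500 / 2000 = 127.2 MPa.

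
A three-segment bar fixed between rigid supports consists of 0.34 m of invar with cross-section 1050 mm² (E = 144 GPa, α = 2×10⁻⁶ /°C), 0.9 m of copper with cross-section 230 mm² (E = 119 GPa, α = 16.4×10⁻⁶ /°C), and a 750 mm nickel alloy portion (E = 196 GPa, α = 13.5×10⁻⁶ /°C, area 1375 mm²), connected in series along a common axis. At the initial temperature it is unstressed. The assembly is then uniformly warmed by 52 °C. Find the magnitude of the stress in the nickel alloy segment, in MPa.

Free thermal expansion of the whole bar: Σ αᵢΔT Lᵢ = 2×10⁻⁶×52×340 + 16.4×10⁻⁶×52×900 + 13.5×10⁻⁶×52×750 = 1.329 mm.
The walls prevent any net length change, so an axial force P (same in every segment) develops. Compatibility: P · Σ Lᵢ/(AᵢEᵢ) = δ_free.
Σ Lᵢ/(AᵢEᵢ) = 340/(1050×144×10³) + 900/(230×119×10³) + 750/(1375×196×10³) = 3.791×10⁻⁵ mm/N.
Hence P = δ_free / Σ(L/AE) = 1.329/3.791×10⁻⁵ = 35.06 kN (compressive).
σ_{nickel alloy} = P / A = 35060 / 1375 = 25.5 MPa.

σ ≈ 25.5 MPa (compressive)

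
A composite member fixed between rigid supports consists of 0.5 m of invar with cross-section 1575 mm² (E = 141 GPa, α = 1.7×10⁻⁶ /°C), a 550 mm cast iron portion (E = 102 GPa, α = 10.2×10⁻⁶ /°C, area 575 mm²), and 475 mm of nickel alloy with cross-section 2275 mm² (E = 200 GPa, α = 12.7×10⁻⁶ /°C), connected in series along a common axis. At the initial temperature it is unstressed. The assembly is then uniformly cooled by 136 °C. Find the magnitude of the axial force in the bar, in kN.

P ≈ 134 kN (tensile)

With the walls removed the bar would change length by δ_free = Σ αᵢΔT Lᵢ = 1.7×10⁻⁶×136×500 + 10.2×10⁻⁶×136×550 + 12.7×10⁻⁶×136×475 = 1.699 mm.
The walls prevent any net length change, so an axial force P (same in every segment) develops. Compatibility: P · Σ Lᵢ/(AᵢEᵢ) = δ_free.
The series flexibility is Σ Lᵢ/(AᵢEᵢ) = 500/(1575×141×10³) + 550/(575×102×10³) + 475/(2275×200×10³) = 1.267×10⁻⁵ mm/N.
P = 1.699 / 1.267×10⁻⁵ = 134100 N = 134.1 kN, tensile.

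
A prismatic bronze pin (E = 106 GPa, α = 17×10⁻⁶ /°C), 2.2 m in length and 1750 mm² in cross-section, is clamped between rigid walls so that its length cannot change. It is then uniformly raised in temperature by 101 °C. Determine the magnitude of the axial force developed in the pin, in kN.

With zero net strain, σ = E·αΔT = 106 GPa × 17×10⁻⁶ × 101 = 182 MPa.
Axial force P = σA = 182 × 1750 = 318500 N = 318.5 kN, compressive.

P ≈ 319 kN (compressive)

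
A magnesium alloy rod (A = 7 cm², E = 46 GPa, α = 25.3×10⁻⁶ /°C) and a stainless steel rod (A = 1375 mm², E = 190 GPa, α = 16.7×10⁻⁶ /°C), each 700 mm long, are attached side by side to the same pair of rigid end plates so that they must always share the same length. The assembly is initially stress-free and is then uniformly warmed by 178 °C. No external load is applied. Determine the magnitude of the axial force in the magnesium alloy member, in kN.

The magnesium alloy has the larger α, so on heating it would change length more than the stainless steel if both were free. The rigid plates force a common final length, so the magnesium alloy is put into compression and the stainless steel into tension, with equal and opposite forces P (no external load).
Setting the final lengths equal and cancelling L: (α₁ − α₂)ΔT = P/(A₁E₁) + P/(A₂E₂).
|α₁ − α₂|·ΔT = 8.6×10⁻⁶ × 178 = 0.001531.
1/(A₁E₁) + 1/(A₂E₂) = 1/(700×46×10³) + 1/(1375×190×10³) = 3.488×10⁻⁸ N⁻¹.
P = 0.001531 / 3.488×10⁻⁸ = 43880 N = 43.88 kN.

P ≈ 43.9 kN (compressive in the magnesium alloy)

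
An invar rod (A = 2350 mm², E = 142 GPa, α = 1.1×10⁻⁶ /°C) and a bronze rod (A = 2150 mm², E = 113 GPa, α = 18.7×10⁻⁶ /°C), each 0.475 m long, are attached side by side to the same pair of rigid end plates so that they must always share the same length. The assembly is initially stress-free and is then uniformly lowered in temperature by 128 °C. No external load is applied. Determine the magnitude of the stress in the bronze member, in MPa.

σ ≈ 147 MPa (tensile)

Both members must finish at the same length. With the larger α, the bronze tends to over-contract; the plates restrain it, putting the bronze in tension and the invar in compression. With no external load the two internal forces are equal and opposite, magnitude P.
Equating the net (thermal + elastic) strains gives |α₁ − α₂|·ΔT = P·[1/(A₁E₁) + 1/(A₂E₂)].
|α₁ − α₂|·ΔT = 17.6×10⁻⁶ × 128 = 0.002253.
1/(A₁E₁) + 1/(A₂E₂) = 1/(2350×142×10³) + 1/(2150×113×10³) = 7.113×10⁻⁹ N⁻¹.
P = 0.002253 / 7.113×10⁻⁹ = 316700 N = 316.7 kN.
σ_{bronze} = P/A₂ = 316700/2150 = 147.3 MPa, tensile.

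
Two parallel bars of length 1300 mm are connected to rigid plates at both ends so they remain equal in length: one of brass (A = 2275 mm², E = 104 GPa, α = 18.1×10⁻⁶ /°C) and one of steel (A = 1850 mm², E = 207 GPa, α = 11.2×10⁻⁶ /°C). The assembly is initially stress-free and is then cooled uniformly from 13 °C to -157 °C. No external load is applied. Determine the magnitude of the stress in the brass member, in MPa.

σ ≈ 75.4 MPa (tensile)

Both members must finish at the same length. With the larger α, the brass tends to over-contract; the plates restrain it, putting the brass in tension and the steel in compression. With no external load the two internal forces are equal and opposite, magnitude P.
Compatibility of the two members (thermal + elastic change equal): (α₁ − α₂)ΔT = P·[1/(A₁E₁) + 1/(A₂E₂)].
|α₁ − α₂|·ΔT = 6.9×10⁻⁶ × 170 = 0.001173.
1/(A₁E₁) + 1/(A₂E₂) = 1/(2275×104×10³) + 1/(1850×207×10³) = 6.838×10⁻⁹ N⁻¹.
P = 0.001173 / 6.838×10⁻⁹ = 171500 N = 171.5 kN.
σ_{brass} = P/A₁ = 171500/2275 = 75.4 MPa, tensile.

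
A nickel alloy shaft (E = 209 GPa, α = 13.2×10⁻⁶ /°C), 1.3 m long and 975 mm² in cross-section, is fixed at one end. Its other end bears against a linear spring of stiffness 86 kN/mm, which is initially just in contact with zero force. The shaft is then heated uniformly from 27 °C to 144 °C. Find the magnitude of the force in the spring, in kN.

P ≈ 111 kN

If the spring were absent the shaft would lengthen by αΔT L = 13.2×10⁻⁶ × 117 × 1300 = 2.008 mm.
Let P be the compressive force at the spring. The shaft shortens elastically by PL/(AE) and the spring compresses by P/k; together these equal δ_free.
P [ L/(AE) + 1/k ] = δ_free → P [ 1300/(975×209×10³) + 1/(86×10³) ] = 2.008.
P = 2.008 / 1.801×10⁻⁵ = 111500 N.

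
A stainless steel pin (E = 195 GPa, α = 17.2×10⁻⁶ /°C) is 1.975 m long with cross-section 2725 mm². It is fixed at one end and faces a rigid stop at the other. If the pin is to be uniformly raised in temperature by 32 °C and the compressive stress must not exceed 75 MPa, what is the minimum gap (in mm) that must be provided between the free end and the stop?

g ≈ 0.327 mm

Free expansion if unrestrained: δ_free = αΔT L = 17.2×10⁻⁶ × 32 × 1975 = 1.087 mm.
A stress of 75 MPa corresponds to the wall pushing the pin back by σL/E = 75×1975/(195×10³) = 0.7596 mm.
The gap must absorb the remainder: g_min = 1.087 − 0.7596 = 0.3274 mm.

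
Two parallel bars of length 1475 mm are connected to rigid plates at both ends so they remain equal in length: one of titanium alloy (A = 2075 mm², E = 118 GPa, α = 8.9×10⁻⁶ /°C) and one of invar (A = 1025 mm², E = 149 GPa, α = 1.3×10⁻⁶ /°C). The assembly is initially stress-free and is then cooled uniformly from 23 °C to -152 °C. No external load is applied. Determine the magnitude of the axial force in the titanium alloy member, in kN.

Both members must finish at the same length. With the larger α, the titanium alloy tends to over-contract; the plates restrain it, putting the titanium alloy in tension and the invar in compression. With no external load the two internal forces are equal and opposite, magnitude P.
Setting the final lengths equal and cancelling L: (α₁ − α₂)ΔT = P/(A₁E₁) + P/(A₂E₂).
|α₁ − α₂|·ΔT = 7.6×10⁻⁶ × 175 = 0.00133.
1/(A₁E₁) + 1/(A₂E₂) = 1/(2075×118×10³) + 1/(1025×149×10³) = 1.063×10⁻⁸ N⁻¹.
P = 0.00133 / 1.063×10⁻⁸ = 125100 N = 125.1 kN.

P ≈ 125 kN (tensile in the titanium alloy)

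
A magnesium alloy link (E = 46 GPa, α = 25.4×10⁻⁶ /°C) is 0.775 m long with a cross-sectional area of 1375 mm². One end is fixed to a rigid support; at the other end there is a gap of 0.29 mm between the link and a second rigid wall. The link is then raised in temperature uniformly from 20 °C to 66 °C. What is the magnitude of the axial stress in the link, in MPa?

σ ≈ 36.5 MPa (compressive)

Free thermal elongation = αΔT L = 25.4×10⁻⁶ × 46 × 775 = 0.9055 mm.
The gap closes (δ_free > 0.29 mm) and the wall then resists a further 0.9055 − 0.29 = 0.6155 mm of expansion.
That suppressed elongation corresponds to σ = E·Δ/L = 46×10³ × 0.6155/775 = 36.53 MPa.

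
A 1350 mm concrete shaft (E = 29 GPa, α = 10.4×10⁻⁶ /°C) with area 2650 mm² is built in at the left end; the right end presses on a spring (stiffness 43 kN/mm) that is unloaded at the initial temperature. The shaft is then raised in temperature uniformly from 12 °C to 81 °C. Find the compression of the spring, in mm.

δ ≈ 0.552 mm

The unrestrained thermal change is αΔT L = 10.4×10⁻⁶ × 69 × 1350 = 0.9688 mm.
With a force P in the spring, the elastic change of the shaft is PL/(AE) and that of the spring is P/k; compatibility requires their sum to equal δ_free.
P [ L/(AE) + 1/k ] = δ_free → P [ 1350/(2650×29×10³) + 1/(43×10³) ] = 0.9688.
P = 0.9688 / 4.082×10⁻⁵ = 23730 N.
Spring compression = P/k = 23730/(43×10³) = 0.5519 mm.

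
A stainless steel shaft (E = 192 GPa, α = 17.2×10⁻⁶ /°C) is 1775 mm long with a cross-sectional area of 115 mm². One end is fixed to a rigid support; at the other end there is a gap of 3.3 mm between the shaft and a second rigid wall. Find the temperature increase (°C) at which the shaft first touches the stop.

Contact occurs when the free expansion equals the gap: αΔT L = 3.3 mm.
ΔT = 3.3 / (17.2×10⁻⁶ × 1775) = 108.1 °C.

ΔT ≈ 108 °C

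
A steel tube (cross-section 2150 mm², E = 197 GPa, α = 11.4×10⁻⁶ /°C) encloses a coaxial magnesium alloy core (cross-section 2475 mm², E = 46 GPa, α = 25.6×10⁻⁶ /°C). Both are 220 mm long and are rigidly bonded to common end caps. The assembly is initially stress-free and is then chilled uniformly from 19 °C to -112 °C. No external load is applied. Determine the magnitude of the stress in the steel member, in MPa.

σ ≈ 77.6 MPa (compressive)

Equilibrium of a rigid end plate with no external load gives equal and opposite internal forces ±P in the two members. Since α_{magnesium alloy} > α_{steel}, cooling drives the magnesium alloy into tension and the steel into compression.
Equating the net (thermal + elastic) strains gives |α₁ − α₂|·ΔT = P·[1/(A₁E₁) + 1/(A₂E₂)].
|α₁ − α₂|·ΔT = 14.2×10⁻⁶ × 131 = 0.00186.
1/(A₁E₁) + 1/(A₂E₂) = 1/(2150×197×10³) + 1/(2475×46×10³) = 1.114×10⁻⁸ N⁻¹.
So P = 0.00186 / 1.114×10⁻⁸ = 166.9 kN.
σ_{steel} = P/A₁ = 166900/2150 = 77.64 MPa, compressive.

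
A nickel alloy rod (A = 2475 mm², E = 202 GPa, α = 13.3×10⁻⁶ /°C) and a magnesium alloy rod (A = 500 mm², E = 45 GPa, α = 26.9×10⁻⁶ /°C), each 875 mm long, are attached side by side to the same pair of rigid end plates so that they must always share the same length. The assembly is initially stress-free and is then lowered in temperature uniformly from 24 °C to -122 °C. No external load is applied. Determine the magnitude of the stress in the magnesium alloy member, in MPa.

Equilibrium of a rigid end plate with no external load gives equal and opposite internal forces ±P in the two members. Since α_{magnesium alloy} > α_{nickel alloy}, cooling drives the magnesium alloy into tension and the nickel alloy into compression.
Compatibility of the two members (thermal + elastic change equal): (α₁ − α₂)ΔT = P·[1/(A₁E₁) + 1/(A₂E₂)].
|α₁ − α₂|·ΔT = 13.6×10⁻⁶ × 146 = 0.001986.
1/(A₁E₁) + 1/(A₂E₂) = 1/(2475×202×10³) + 1/(500×45×10³) = 4.644×10⁻⁸ N⁻¹.
P = 0.001986 / 4.644×10⁻⁸ = 42750 N = 42.75 kN.
σ_{magnesium alloy} = P/A₂ = 42750/500 = 85.5 MPa, tensile.

σ ≈ 85.5 MPa (tensile)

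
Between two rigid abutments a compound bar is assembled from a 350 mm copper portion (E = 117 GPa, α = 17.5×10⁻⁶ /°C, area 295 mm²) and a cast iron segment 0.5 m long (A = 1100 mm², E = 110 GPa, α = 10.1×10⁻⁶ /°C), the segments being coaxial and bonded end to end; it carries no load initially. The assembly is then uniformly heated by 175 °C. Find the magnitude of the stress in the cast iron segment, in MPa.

σ ≈ 125 MPa (compressive)

Free thermal expansion of the whole bar: Σ αᵢΔT Lᵢ = 17.5×10⁻⁶×175×350 + 10.1×10⁻⁶×175×500 = 1.956 mm.
The walls prevent any net length change, so an axial force P (same in every segment) develops. Compatibility: P · Σ Lᵢ/(AᵢEᵢ) = δ_free.
Σ Lᵢ/(AᵢEᵢ) = 350/(295×117×10³) + 500/(1100×110×10³) = 1.427×10⁻⁵ mm/N.
P = 1.956 / 1.427×10⁻⁵ = 137000 N = 137 kN, compressive.
σ_{cast iron} = P / A = 137000 / 1100 = 124.6 MPa.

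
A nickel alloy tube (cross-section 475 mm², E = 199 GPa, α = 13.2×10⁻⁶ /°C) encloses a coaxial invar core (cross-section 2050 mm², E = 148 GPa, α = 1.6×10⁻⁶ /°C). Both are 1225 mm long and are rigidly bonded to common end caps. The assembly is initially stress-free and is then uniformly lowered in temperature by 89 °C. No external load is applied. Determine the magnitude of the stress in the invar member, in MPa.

Equilibrium of a rigid end plate with no external load gives equal and opposite internal forces ±P in the two members. Since α_{nickel alloy} > α_{invar}, cooling drives the nickel alloy into tension and the invar into compression.
Compatibility of the two members (thermal + elastic change equal): (α₁ − α₂)ΔT = P·[1/(A₁E₁) + 1/(A₂E₂)].
|α₁ − α₂|·ΔT = 11.6×10⁻⁶ × 89 = 0.001032.
1/(A₁E₁) + 1/(A₂E₂) = 1/(475×199×10³) + 1/(2050×148×10³) = 1.388×10⁻⁸ N⁻¹.
P = 0.001032 / 1.388×10⁻⁸ = 74410 N = 74.41 kN.
σ_{invar} = P/A₂ = 74410/2050 = 36.3 MPa, compressive.

σ ≈ 36.3 MPa (compressive)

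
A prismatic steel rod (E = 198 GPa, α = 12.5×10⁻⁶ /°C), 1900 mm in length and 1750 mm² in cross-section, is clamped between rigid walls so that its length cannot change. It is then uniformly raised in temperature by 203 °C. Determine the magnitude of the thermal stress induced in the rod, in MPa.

σ ≈ 502 MPa (compressive)

The supports are rigid, so the total axial strain is zero. The restrained thermal strain is ε = αΔT = 12.5×10⁻⁶ × 203 = 2537.5×10⁻⁶.
σ = EαΔT = 198×10³ × 12.5×10⁻⁶ × 203 = 502.4 MPa (compressive; the rod is trying to expand).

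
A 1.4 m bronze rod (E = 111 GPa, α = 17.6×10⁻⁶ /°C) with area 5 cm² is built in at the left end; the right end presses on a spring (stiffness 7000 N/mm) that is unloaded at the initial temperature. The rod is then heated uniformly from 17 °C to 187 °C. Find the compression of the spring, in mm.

Free thermal expansion: δ_free = αΔT L = 17.6×10⁻⁶ × 170 × 1400 = 4.189 mm.
With a force P in the spring, the elastic change of the rod is PL/(AE) and that of the spring is P/k; compatibility requires their sum to equal δ_free.
So P = δ_free / [L/(AE) + 1/k] = 4.189 / [ 1400/(500×111×10³) + 1/(7000) ].
P = 4.189 / 0.0001681 = 24920 N.
Spring compression = P/k = 24920/(7000) = 3.56 mm.

δ ≈ 3.56 mm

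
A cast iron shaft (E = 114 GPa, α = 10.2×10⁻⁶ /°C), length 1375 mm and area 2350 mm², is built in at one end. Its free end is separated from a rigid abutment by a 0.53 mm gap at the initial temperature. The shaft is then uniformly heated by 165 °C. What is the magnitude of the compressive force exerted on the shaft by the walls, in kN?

Free thermal elongation = αΔT L = 10.2×10⁻⁶ × 165 × 1375 = 2.314 mm.
This exceeds the 0.53 mm gap, so the wall pushes back. The portion of expansion that must be recovered elastically is δ_free − gap = 2.314 − 0.53 = 1.784 mm.
Compatibility: PL/(AE) = 1.784 mm, so σ = P/A = E × (1.784/1375) = 147.9 MPa.
P = σA = 147.9 × 2350 = 347.6 kN.

P ≈ 348 kN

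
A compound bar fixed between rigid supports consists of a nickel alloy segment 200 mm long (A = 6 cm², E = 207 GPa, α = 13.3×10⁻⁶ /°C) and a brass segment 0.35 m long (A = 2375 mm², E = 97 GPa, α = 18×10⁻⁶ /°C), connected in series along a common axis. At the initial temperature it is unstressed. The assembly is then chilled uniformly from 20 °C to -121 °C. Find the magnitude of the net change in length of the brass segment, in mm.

With the walls removed the bar would change length by δ_free = Σ αᵢΔT Lᵢ = 13.3×10⁻⁶×141×200 + 18×10⁻⁶×141×350 = 1.263 mm.
Since the ends are fixed, an axial force P builds up, equal in every segment, with P · Σ Lᵢ/(AᵢEᵢ) = δ_free.
Σ Lᵢ/(AᵢEᵢ) = 200/(600×207×10³) + 350/(2375×97×10³) = 3.13×10⁻⁶ mm/N.
So P = 1.263 / 3.13×10⁻⁶ = 403.7 kN, tensile.
For the brass segment, free thermal change = 18×10⁻⁶×141×350 = 0.8883 mm and elastic change from P = 403700×350/(2375×97×10³) = 0.6133 mm; these oppose, so the net change is 0.275 mm (segment shortens).

|ΔL| ≈ 0.275 mm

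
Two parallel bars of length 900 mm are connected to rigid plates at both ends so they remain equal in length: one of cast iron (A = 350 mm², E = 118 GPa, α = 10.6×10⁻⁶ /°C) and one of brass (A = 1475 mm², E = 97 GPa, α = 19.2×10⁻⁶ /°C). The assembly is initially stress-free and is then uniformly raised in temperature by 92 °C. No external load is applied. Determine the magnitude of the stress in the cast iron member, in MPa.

σ ≈ 72.4 MPa (tensile)

The brass has the larger α, so on heating it would change length more than the cast iron if both were free. The rigid plates force a common final length, so the brass is put into compression and the cast iron into tension, with equal and opposite forces P (no external load).
Compatibility of the two members (thermal + elastic change equal): (α₁ − α₂)ΔT = P·[1/(A₁E₁) + 1/(A₂E₂)].
|α₁ − α₂|·ΔT = 8.6×10⁻⁶ × 92 = 0.0007912.
1/(A₁E₁) + 1/(A₂E₂) = 1/(350×118×10³) + 1/(1475×97×10³) = 3.12×10⁻⁸ N⁻¹.
P = 0.0007912 / 3.12×10⁻⁸ = 25360 N = 25.36 kN.
σ_{cast iron} = P/A₁ = 25360/350 = 72.45 MPa, tensile.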